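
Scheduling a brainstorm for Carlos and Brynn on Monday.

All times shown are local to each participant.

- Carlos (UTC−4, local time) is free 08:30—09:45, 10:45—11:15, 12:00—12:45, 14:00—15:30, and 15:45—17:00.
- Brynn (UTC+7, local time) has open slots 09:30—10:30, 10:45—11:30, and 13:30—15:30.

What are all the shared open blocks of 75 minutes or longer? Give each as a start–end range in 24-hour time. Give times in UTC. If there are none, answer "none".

none

Carlos → UTC: 12:30–13:45, 14:45–15:15, 16:00–16:45, 18:00–19:30, 19:45–21:00.
Brynn → UTC: 02:30–03:30, 03:45–04:30, 06:30–08:30.
Carlos ∩ Brynn: (none).
Windows ≥ 75 min: (none).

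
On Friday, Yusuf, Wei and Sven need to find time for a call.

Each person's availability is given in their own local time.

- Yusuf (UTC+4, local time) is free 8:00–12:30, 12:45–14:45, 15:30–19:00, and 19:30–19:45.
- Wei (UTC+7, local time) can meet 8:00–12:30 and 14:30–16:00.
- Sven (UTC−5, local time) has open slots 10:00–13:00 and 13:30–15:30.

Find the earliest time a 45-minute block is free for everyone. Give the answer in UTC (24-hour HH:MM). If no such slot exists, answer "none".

none

Yusuf → UTC: 04:00–08:30, 08:45–10:45, 11:30–15:00, 15:30–15:45.
Wei → UTC: 01:00–05:30, 07:30–09:00.
Sven → UTC: 15:00–18:00, 18:30–20:30.
Yusuf ∩ Wei: 04:00–05:30, 07:30–08:30, 08:45–09:00.
Yusuf ∩ Wei ∩ Sven: (none).
Windows ≥ 45 min: (none).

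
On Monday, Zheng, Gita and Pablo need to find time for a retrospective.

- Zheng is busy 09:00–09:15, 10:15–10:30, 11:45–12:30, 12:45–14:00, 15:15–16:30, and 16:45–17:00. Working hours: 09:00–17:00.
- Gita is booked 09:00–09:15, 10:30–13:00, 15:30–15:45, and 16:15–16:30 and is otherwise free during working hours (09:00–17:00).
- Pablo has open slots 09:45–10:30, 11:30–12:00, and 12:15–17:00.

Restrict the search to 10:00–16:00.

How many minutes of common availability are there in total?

Zheng free within 09:00–17:00: 09:15–10:15, 10:30–11:45, 12:30–12:45, 14:00–15:15, 16:30–16:45.
Gita free within 09:00–17:00: 09:15–10:30, 13:00–15:30, 15:45–16:15, 16:30–17:00.
Zheng ∩ Gita: 09:15–10:15, 14:00–15:15, 16:30–16:45.
Zheng ∩ Gita ∩ Pablo: 09:45–10:15, 14:00–15:15, 16:30–16:45.
Restricted to 10:00–16:00: 10:00–10:15, 14:00–15:15.
Total common minutes: 15 + 75 = 90.

90 minutes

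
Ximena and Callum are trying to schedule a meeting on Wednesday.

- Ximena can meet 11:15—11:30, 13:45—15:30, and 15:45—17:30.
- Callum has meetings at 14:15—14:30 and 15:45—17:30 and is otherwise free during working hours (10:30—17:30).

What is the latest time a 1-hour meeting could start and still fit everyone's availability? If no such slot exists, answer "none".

14:30

Callum free within 10:30–17:30: 10:30–14:15, 14:30–15:45.
Ximena ∩ Callum: 11:15–11:30, 13:45–14:15, 14:30–15:30.
Windows ≥ 60 min: 14:30–15:30.
Latest start in the last window 14:30–15:30 is 15:30 − 60 min = 14:30.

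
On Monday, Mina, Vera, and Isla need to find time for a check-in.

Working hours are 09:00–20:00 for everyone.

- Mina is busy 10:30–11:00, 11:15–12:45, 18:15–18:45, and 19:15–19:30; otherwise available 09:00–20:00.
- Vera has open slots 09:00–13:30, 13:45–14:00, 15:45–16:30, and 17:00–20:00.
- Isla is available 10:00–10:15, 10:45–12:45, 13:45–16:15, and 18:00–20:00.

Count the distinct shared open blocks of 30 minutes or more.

Mina free within 09:00–20:00: 09:00–10:30, 11:00–11:15, 12:45–18:15, 18:45–19:15, 19:30–20:00.
Mina ∩ Vera: 09:00–10:30, 11:00–11:15, 12:45–13:30, 13:45–14:00, 15:45–16:30, 17:00–18:15, 18:45–19:15, 19:30–20:00.
Mina ∩ Vera ∩ Isla: 10:00–10:15, 11:00–11:15, 13:45–14:00, 15:45–16:15, 18:00–18:15, 18:45–19:15, 19:30–20:00.
Windows ≥ 30 min: 15:45–16:15, 18:45–19:15, 19:30–20:00.
That's 3 windows.

3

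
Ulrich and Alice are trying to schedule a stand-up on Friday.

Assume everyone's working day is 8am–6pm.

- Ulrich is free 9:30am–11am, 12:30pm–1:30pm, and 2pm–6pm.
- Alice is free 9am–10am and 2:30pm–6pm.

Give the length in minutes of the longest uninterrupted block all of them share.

Ulrich ∩ Alice: 09:30–10:00, 14:30–18:00.
Common window lengths: 30, 210 min; longest is 210.

210 minutes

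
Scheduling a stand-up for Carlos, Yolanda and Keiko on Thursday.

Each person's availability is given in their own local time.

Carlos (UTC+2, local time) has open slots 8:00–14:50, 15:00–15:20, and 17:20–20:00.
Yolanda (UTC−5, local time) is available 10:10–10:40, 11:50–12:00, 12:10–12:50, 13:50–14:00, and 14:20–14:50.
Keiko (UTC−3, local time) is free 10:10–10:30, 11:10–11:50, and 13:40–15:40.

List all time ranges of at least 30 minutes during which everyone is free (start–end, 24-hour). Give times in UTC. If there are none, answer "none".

17:10–17:50

Carlos → UTC: 06:00–12:50, 13:00–13:20, 15:20–18:00.
Yolanda → UTC: 15:10–15:40, 16:50–17:00, 17:10–17:50, 18:50–19:00, 19:20–19:50.
Keiko → UTC: 13:10–13:30, 14:10–14:50, 16:40–18:40.
Carlos ∩ Yolanda: 15:20–15:40, 16:50–17:00, 17:10–17:50.
Carlos ∩ Yolanda ∩ Keiko: 16:50–17:00, 17:10–17:50.
Windows ≥ 30 min: 17:10–17:50.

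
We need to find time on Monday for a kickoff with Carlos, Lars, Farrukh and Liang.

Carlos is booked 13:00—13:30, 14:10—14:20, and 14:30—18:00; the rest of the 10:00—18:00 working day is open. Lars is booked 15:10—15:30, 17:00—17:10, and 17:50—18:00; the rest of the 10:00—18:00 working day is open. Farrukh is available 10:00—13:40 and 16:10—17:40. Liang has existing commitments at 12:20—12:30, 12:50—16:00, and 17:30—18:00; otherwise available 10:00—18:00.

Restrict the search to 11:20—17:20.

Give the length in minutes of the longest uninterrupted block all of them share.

Carlos free within 10:00–18:00: 10:00–13:00, 13:30–14:10, 14:20–14:30.
Lars free within 10:00–18:00: 10:00–15:10, 15:30–17:00, 17:10–17:50.
Liang free within 10:00–18:00: 10:00–12:20, 12:30–12:50, 16:00–17:30.
Carlos ∩ Lars: 10:00–13:00, 13:30–14:10, 14:20–14:30.
Carlos ∩ Lars ∩ Farrukh: 10:00–13:00, 13:30–13:40.
Carlos ∩ Lars ∩ Farrukh ∩ Liang: 10:00–12:20, 12:30–12:50.
Restricted to 11:20–17:20: 11:20–12:20, 12:30–12:50.
Common window lengths: 60, 20 min; longest is 60.

60 minutes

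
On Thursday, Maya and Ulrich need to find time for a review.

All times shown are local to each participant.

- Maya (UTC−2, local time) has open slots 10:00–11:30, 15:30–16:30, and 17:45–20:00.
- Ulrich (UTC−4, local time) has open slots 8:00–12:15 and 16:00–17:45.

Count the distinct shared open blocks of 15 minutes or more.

2

Maya → UTC: 12:00–13:30, 17:30–18:30, 19:45–22:00.
Ulrich → UTC: 12:00–16:15, 20:00–21:45.
Maya ∩ Ulrich: 12:00–13:30, 20:00–21:45.
Windows ≥ 15 min: 12:00–13:30, 20:00–21:45.
That's 2 windows.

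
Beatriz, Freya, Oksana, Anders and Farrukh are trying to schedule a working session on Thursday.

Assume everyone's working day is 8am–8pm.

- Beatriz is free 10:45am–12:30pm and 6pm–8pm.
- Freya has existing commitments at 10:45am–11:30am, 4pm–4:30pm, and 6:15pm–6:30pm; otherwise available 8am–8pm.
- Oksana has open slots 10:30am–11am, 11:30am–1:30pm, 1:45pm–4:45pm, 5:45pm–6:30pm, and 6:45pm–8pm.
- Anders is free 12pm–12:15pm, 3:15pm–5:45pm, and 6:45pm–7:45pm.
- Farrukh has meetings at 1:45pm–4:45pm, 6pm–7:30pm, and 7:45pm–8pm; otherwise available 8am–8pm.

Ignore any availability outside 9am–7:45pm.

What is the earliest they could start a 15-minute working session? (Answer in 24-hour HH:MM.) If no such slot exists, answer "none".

12:00

Freya free within 08:00–20:00: 08:00–10:45, 11:30–16:00, 16:30–18:15, 18:30–20:00.
Farrukh free within 08:00–20:00: 08:00–13:45, 16:45–18:00, 19:30–19:45.
Beatriz ∩ Freya: 11:30–12:30, 18:00–18:15, 18:30–20:00.
Beatriz ∩ Freya ∩ Oksana: 11:30–12:30, 18:00–18:15, 18:45–20:00.
Beatriz ∩ Freya ∩ Oksana ∩ Anders: 12:00–12:15, 18:45–19:45.
Beatriz ∩ Freya ∩ Oksana ∩ Anders ∩ Farrukh: 12:00–12:15, 19:30–19:45.
Restricted to 09:00–19:45: 12:00–12:15, 19:30–19:45.
Windows ≥ 15 min: 12:00–12:15, 19:30–19:45.
Earliest such window starts at 12:00.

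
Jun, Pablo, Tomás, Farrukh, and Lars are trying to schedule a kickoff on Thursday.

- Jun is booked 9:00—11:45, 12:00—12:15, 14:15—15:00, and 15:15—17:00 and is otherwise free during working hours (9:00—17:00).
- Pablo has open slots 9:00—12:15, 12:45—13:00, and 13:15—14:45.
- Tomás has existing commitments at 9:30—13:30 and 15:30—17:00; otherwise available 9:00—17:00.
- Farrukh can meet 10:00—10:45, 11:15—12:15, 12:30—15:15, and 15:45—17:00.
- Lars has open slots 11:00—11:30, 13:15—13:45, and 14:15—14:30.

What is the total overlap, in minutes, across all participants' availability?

15 minutes

Jun free within 09:00–17:00: 11:45–12:00, 12:15–14:15, 15:00–15:15.
Tomás free within 09:00–17:00: 09:00–09:30, 13:30–15:30.
Jun ∩ Pablo: 11:45–12:00, 12:45–13:00, 13:15–14:15.
Jun ∩ Pablo ∩ Tomás: 13:30–14:15.
Jun ∩ Pablo ∩ Tomás ∩ Farrukh: 13:30–14:15.
Jun ∩ Pablo ∩ Tomás ∩ Farrukh ∩ Lars: 13:30–13:45.
Total common minutes: 15.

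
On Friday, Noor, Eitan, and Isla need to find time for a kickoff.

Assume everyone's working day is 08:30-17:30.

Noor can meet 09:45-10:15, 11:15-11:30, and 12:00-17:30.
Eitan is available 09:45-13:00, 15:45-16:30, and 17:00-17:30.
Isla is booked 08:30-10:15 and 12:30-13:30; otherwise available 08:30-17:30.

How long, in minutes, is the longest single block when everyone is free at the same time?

45 minutes

Isla free within 08:30–17:30: 10:15–12:30, 13:30–17:30.
Noor ∩ Eitan: 09:45–10:15, 11:15–11:30, 12:00–13:00, 15:45–16:30, 17:00–17:30.
Noor ∩ Eitan ∩ Isla: 11:15–11:30, 12:00–12:30, 15:45–16:30, 17:00–17:30.
Common window lengths: 15, 30, 45, 30 min; longest is 45.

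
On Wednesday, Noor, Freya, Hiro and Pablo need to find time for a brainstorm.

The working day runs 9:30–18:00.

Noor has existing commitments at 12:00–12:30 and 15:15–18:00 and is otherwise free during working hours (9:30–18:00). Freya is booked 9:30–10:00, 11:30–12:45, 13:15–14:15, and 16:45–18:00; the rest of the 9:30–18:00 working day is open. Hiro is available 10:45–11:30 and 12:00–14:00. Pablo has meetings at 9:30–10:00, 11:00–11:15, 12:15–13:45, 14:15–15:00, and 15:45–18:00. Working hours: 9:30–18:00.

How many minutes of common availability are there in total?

30 minutes

Noor free within 09:30–18:00: 09:30–12:00, 12:30–15:15.
Freya free within 09:30–18:00: 10:00–11:30, 12:45–13:15, 14:15–16:45.
Pablo free within 09:30–18:00: 10:00–11:00, 11:15–12:15, 13:45–14:15, 15:00–15:45.
Noor ∩ Freya: 10:00–11:30, 12:45–13:15, 14:15–15:15.
Noor ∩ Freya ∩ Hiro: 10:45–11:30, 12:45–13:15.
Noor ∩ Freya ∩ Hiro ∩ Pablo: 10:45–11:00, 11:15–11:30.
Total common minutes: 15 + 15 = 30.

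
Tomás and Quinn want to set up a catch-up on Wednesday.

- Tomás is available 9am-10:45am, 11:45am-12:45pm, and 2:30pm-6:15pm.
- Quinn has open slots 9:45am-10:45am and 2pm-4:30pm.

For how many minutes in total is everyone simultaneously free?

180 minutes

Tomás ∩ Quinn: 09:45–10:45, 14:30–16:30.
Total common minutes: 60 + 120 = 180.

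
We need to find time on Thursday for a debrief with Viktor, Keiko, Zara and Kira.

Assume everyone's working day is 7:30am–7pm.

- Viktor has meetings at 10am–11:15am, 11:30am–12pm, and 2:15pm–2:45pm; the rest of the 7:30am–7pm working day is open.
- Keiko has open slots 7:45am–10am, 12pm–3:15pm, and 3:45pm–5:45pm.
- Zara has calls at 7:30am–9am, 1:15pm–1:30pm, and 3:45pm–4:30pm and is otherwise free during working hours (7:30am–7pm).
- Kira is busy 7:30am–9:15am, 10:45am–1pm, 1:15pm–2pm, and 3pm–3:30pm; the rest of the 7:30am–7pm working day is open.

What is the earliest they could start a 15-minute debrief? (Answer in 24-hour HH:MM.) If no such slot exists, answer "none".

Viktor free within 07:30–19:00: 07:30–10:00, 11:15–11:30, 12:00–14:15, 14:45–19:00.
Zara free within 07:30–19:00: 09:00–13:15, 13:30–15:45, 16:30–19:00.
Kira free within 07:30–19:00: 09:15–10:45, 13:00–13:15, 14:00–15:00, 15:30–19:00.
Viktor ∩ Keiko: 07:45–10:00, 12:00–14:15, 14:45–15:15, 15:45–17:45.
Viktor ∩ Keiko ∩ Zara: 09:00–10:00, 12:00–13:15, 13:30–14:15, 14:45–15:15, 16:30–17:45.
Viktor ∩ Keiko ∩ Zara ∩ Kira: 09:15–10:00, 13:00–13:15, 14:00–14:15, 14:45–15:00, 16:30–17:45.
Windows ≥ 15 min: 09:15–10:00, 13:00–13:15, 14:00–14:15, 14:45–15:00, 16:30–17:45.
Earliest such window starts at 09:15.

09:15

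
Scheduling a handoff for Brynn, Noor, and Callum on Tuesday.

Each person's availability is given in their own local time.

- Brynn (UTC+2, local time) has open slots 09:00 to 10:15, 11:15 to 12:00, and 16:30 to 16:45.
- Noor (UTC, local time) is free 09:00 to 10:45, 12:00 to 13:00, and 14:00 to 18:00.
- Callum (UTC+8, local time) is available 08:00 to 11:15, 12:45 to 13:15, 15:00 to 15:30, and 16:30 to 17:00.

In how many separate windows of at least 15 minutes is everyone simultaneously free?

0

Brynn → UTC: 07:00–08:15, 09:15–10:00, 14:30–14:45.
Noor → UTC: 09:00–10:45, 12:00–13:00, 14:00–18:00.
Callum → UTC: 00:00–03:15, 04:45–05:15, 07:00–07:30, 08:30–09:00.
Brynn ∩ Noor: 09:15–10:00, 14:30–14:45.
Brynn ∩ Noor ∩ Callum: (none).
Windows ≥ 15 min: (none).
That's 0 windows.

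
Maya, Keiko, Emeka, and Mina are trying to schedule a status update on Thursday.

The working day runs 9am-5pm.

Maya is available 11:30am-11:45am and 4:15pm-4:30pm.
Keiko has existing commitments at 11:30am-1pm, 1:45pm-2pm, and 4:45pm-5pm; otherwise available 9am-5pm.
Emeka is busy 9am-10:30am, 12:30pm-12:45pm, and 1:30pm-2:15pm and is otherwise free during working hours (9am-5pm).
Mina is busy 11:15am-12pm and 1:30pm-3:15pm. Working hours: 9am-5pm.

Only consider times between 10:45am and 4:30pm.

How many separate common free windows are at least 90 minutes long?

Keiko free within 09:00–17:00: 09:00–11:30, 13:00–13:45, 14:00–16:45.
Emeka free within 09:00–17:00: 10:30–12:30, 12:45–13:30, 14:15–17:00.
Mina free within 09:00–17:00: 09:00–11:15, 12:00–13:30, 15:15–17:00.
Maya ∩ Keiko: 16:15–16:30.
Maya ∩ Keiko ∩ Emeka: 16:15–16:30.
Maya ∩ Keiko ∩ Emeka ∩ Mina: 16:15–16:30.
Restricted to 10:45–16:30: 16:15–16:30.
Windows ≥ 90 min: (none).
That's 0 windows.

0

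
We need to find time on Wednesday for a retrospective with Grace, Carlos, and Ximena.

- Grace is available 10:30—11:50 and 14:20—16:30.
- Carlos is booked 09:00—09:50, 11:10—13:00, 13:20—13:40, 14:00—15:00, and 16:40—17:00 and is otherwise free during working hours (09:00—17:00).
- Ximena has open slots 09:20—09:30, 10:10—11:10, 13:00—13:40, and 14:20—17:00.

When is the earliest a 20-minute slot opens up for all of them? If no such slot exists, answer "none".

Carlos free within 09:00–17:00: 09:50–11:10, 13:00–13:20, 13:40–14:00, 15:00–16:40.
Grace ∩ Carlos: 10:30–11:10, 15:00–16:30.
Grace ∩ Carlos ∩ Ximena: 10:30–11:10, 15:00–16:30.
Windows ≥ 20 min: 10:30–11:10, 15:00–16:30.
Earliest such window starts at 10:30.

10:30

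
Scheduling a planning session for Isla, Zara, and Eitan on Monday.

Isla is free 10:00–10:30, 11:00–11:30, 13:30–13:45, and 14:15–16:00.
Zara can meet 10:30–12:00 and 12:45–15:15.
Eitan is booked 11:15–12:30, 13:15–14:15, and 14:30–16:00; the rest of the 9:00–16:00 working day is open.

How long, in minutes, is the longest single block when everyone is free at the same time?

Eitan free within 09:00–16:00: 09:00–11:15, 12:30–13:15, 14:15–14:30.
Isla ∩ Zara: 11:00–11:30, 13:30–13:45, 14:15–15:15.
Isla ∩ Zara ∩ Eitan: 11:00–11:15, 14:15–14:30.
Common window lengths: 15, 15 min; longest is 15.

15 minutes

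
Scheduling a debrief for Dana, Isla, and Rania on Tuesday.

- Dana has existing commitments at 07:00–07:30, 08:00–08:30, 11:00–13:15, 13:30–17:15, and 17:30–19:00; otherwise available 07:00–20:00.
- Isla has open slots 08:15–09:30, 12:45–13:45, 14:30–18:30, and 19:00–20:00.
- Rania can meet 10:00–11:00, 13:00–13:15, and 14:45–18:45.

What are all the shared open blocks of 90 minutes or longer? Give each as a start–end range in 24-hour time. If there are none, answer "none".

none

Dana free within 07:00–20:00: 07:30–08:00, 08:30–11:00, 13:15–13:30, 17:15–17:30, 19:00–20:00.
Dana ∩ Isla: 08:30–09:30, 13:15–13:30, 17:15–17:30, 19:00–20:00.
Dana ∩ Isla ∩ Rania: 17:15–17:30.
Windows ≥ 90 min: (none).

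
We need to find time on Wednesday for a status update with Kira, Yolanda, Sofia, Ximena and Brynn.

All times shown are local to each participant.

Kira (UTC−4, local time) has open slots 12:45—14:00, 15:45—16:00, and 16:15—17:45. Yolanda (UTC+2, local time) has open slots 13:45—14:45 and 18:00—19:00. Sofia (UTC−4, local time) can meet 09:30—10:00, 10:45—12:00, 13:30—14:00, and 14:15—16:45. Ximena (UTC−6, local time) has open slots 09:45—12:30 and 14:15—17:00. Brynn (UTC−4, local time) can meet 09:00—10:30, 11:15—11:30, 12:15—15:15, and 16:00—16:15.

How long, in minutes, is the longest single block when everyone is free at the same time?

Kira → UTC: 16:45–18:00, 19:45–20:00, 20:15–21:45.
Yolanda → UTC: 11:45–12:45, 16:00–17:00.
Sofia → UTC: 13:30–14:00, 14:45–16:00, 17:30–18:00, 18:15–20:45.
Ximena → UTC: 15:45–18:30, 20:15–23:00.
Brynn → UTC: 13:00–14:30, 15:15–15:30, 16:15–19:15, 20:00–20:15.
Kira ∩ Yolanda: 16:45–17:00.
Kira ∩ Yolanda ∩ Sofia: (none).
Kira ∩ Yolanda ∩ Sofia ∩ Ximena: (none).
Kira ∩ Yolanda ∩ Sofia ∩ Ximena ∩ Brynn: (none).
No common window.

0 minutes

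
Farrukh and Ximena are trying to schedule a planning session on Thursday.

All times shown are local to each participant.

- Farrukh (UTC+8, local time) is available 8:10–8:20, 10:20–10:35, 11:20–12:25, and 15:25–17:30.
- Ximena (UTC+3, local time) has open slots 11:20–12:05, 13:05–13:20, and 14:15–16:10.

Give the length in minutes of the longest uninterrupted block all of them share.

45 minutes

Farrukh → UTC: 00:10–00:20, 02:20–02:35, 03:20–04:25, 07:25–09:30.
Ximena → UTC: 08:20–09:05, 10:05–10:20, 11:15–13:10.
Farrukh ∩ Ximena: 08:20–09:05.
Single common window of 45 minutes.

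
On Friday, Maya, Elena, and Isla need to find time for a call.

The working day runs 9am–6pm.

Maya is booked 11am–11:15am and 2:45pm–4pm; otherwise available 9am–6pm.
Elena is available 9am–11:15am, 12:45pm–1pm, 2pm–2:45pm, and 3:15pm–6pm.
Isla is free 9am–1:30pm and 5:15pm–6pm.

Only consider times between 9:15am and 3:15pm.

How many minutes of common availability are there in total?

120 minutes

Maya free within 09:00–18:00: 09:00–11:00, 11:15–14:45, 16:00–18:00.
Maya ∩ Elena: 09:00–11:00, 12:45–13:00, 14:00–14:45, 16:00–18:00.
Maya ∩ Elena ∩ Isla: 09:00–11:00, 12:45–13:00, 17:15–18:00.
Restricted to 09:15–15:15: 09:15–11:00, 12:45–13:00.
Total common minutes: 105 + 15 = 120.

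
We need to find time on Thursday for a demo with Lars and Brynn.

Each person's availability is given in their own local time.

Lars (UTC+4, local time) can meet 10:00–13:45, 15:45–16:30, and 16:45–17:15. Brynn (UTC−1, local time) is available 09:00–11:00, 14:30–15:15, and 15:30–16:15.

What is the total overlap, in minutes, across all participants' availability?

15 minutes

Lars → UTC: 06:00–09:45, 11:45–12:30, 12:45–13:15.
Brynn → UTC: 10:00–12:00, 15:30–16:15, 16:30–17:15.
Lars ∩ Brynn: 11:45–12:00.
Total common minutes: 15.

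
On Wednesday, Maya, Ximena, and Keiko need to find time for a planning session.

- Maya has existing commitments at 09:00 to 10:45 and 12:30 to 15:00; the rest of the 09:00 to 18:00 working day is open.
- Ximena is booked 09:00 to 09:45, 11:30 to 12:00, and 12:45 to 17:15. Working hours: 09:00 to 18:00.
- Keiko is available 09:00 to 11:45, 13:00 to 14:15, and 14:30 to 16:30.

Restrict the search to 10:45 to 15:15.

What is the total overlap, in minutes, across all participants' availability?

45 minutes

Maya free within 09:00–18:00: 10:45–12:30, 15:00–18:00.
Ximena free within 09:00–18:00: 09:45–11:30, 12:00–12:45, 17:15–18:00.
Maya ∩ Ximena: 10:45–11:30, 12:00–12:30, 17:15–18:00.
Maya ∩ Ximena ∩ Keiko: 10:45–11:30.
Restricted to 10:45–15:15: 10:45–11:30.
Total common minutes: 45.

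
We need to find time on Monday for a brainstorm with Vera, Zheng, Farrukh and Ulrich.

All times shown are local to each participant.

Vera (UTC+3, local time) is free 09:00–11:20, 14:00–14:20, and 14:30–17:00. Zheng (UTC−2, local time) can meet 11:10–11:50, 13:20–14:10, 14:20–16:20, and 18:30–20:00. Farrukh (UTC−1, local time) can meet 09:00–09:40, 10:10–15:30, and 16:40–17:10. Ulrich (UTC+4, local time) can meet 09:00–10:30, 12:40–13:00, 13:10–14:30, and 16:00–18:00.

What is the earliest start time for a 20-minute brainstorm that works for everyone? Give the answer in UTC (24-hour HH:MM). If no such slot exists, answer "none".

Vera → UTC: 06:00–08:20, 11:00–11:20, 11:30–14:00.
Zheng → UTC: 13:10–13:50, 15:20–16:10, 16:20–18:20, 20:30–22:00.
Farrukh → UTC: 10:00–10:40, 11:10–16:30, 17:40–18:10.
Ulrich → UTC: 05:00–06:30, 08:40–09:00, 09:10–10:30, 12:00–14:00.
Vera ∩ Zheng: 13:10–13:50.
Vera ∩ Zheng ∩ Farrukh: 13:10–13:50.
Vera ∩ Zheng ∩ Farrukh ∩ Ulrich: 13:10–13:50.
Windows ≥ 20 min: 13:10–13:50.
Earliest such window starts at 13:10.

13:10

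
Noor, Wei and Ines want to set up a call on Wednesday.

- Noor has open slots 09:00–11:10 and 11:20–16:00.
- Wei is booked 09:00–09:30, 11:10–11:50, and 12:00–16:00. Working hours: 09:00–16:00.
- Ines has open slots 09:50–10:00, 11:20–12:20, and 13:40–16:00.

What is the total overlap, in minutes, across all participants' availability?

20 minutes

Wei free within 09:00–16:00: 09:30–11:10, 11:50–12:00.
Noor ∩ Wei: 09:30–11:10, 11:50–12:00.
Noor ∩ Wei ∩ Ines: 09:50–10:00, 11:50–12:00.
Total common minutes: 10 + 10 = 20.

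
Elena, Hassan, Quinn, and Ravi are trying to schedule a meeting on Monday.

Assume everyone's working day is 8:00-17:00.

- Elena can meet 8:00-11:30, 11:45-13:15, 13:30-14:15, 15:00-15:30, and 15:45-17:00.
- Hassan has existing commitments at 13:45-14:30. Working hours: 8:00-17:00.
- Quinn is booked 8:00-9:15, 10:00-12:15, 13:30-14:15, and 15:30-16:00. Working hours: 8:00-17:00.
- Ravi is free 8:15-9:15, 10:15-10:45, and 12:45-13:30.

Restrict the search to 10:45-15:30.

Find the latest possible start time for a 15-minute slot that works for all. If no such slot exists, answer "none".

13:00

Hassan free within 08:00–17:00: 08:00–13:45, 14:30–17:00.
Quinn free within 08:00–17:00: 09:15–10:00, 12:15–13:30, 14:15–15:30, 16:00–17:00.
Elena ∩ Hassan: 08:00–11:30, 11:45–13:15, 13:30–13:45, 15:00–15:30, 15:45–17:00.
Elena ∩ Hassan ∩ Quinn: 09:15–10:00, 12:15–13:15, 15:00–15:30, 16:00–17:00.
Elena ∩ Hassan ∩ Quinn ∩ Ravi: 12:45–13:15.
Restricted to 10:45–15:30: 12:45–13:15.
Windows ≥ 15 min: 12:45–13:15.
Latest start in the last window 12:45–13:15 is 13:15 − 15 min = 13:00.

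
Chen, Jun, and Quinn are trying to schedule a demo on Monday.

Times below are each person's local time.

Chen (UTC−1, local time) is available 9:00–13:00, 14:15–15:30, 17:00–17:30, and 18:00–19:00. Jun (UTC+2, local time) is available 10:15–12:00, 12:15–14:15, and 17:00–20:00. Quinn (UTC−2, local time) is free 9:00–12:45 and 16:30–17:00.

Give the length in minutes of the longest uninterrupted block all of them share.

75 minutes

Chen → UTC: 10:00–14:00, 15:15–16:30, 18:00–18:30, 19:00–20:00.
Jun → UTC: 08:15–10:00, 10:15–12:15, 15:00–18:00.
Quinn → UTC: 11:00–14:45, 18:30–19:00.
Chen ∩ Jun: 10:15–12:15, 15:15–16:30.
Chen ∩ Jun ∩ Quinn: 11:00–12:15.
Single common window of 75 minutes.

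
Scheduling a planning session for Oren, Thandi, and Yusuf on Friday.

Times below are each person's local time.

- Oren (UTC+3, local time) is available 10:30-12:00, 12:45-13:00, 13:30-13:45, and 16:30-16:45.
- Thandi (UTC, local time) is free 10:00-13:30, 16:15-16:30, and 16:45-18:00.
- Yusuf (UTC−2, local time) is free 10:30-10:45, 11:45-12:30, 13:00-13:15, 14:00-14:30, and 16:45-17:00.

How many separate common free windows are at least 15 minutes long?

Oren → UTC: 07:30–09:00, 09:45–10:00, 10:30–10:45, 13:30–13:45.
Thandi → UTC: 10:00–13:30, 16:15–16:30, 16:45–18:00.
Yusuf → UTC: 12:30–12:45, 13:45–14:30, 15:00–15:15, 16:00–16:30, 18:45–19:00.
Oren ∩ Thandi: 10:30–10:45.
Oren ∩ Thandi ∩ Yusuf: (none).
Windows ≥ 15 min: (none).
That's 0 windows.

0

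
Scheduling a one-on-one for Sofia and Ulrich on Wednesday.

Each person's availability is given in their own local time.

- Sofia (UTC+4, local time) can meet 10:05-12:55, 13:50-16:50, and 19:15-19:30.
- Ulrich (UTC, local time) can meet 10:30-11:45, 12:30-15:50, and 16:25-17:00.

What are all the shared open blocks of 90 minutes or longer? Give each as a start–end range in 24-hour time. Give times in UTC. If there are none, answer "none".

none

Sofia → UTC: 06:05–08:55, 09:50–12:50, 15:15–15:30.
Ulrich → UTC: 10:30–11:45, 12:30–15:50, 16:25–17:00.
Sofia ∩ Ulrich: 10:30–11:45, 12:30–12:50, 15:15–15:30.
Windows ≥ 90 min: (none).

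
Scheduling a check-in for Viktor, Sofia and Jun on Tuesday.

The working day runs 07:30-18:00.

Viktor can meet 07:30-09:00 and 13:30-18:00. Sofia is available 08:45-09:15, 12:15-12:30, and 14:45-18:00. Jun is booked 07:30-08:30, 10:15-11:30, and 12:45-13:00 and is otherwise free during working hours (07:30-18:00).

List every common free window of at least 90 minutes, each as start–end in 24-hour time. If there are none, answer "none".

14:45–18:00

Jun free within 07:30–18:00: 08:30–10:15, 11:30–12:45, 13:00–18:00.
Viktor ∩ Sofia: 08:45–09:00, 14:45–18:00.
Viktor ∩ Sofia ∩ Jun: 08:45–09:00, 14:45–18:00.
Windows ≥ 90 min: 14:45–18:00.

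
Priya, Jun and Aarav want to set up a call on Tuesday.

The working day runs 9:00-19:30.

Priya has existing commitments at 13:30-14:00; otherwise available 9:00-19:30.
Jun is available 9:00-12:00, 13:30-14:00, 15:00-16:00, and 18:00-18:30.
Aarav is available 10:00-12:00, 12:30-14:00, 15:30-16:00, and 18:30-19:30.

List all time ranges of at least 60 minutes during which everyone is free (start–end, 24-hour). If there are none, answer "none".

10:00–12:00

Priya free within 09:00–19:30: 09:00–13:30, 14:00–19:30.
Priya ∩ Jun: 09:00–12:00, 15:00–16:00, 18:00–18:30.
Priya ∩ Jun ∩ Aarav: 10:00–12:00, 15:30–16:00.
Windows ≥ 60 min: 10:00–12:00.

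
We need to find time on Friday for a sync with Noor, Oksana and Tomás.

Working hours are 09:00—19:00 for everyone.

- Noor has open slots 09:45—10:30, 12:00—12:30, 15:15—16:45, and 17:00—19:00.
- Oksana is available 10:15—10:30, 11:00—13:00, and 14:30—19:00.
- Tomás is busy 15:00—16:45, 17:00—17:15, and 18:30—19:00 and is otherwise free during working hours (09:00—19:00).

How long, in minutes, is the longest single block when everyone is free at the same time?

75 minutes

Tomás free within 09:00–19:00: 09:00–15:00, 16:45–17:00, 17:15–18:30.
Noor ∩ Oksana: 10:15–10:30, 12:00–12:30, 15:15–16:45, 17:00–19:00.
Noor ∩ Oksana ∩ Tomás: 10:15–10:30, 12:00–12:30, 17:15–18:30.
Common window lengths: 15, 30, 75 min; longest is 75.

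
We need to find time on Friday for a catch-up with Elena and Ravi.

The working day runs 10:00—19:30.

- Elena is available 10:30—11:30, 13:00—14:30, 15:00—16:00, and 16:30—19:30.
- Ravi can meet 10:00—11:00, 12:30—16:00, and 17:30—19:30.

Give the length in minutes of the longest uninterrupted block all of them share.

120 minutes

Elena ∩ Ravi: 10:30–11:00, 13:00–14:30, 15:00–16:00, 17:30–19:30.
Common window lengths: 30, 90, 60, 120 min; longest is 120.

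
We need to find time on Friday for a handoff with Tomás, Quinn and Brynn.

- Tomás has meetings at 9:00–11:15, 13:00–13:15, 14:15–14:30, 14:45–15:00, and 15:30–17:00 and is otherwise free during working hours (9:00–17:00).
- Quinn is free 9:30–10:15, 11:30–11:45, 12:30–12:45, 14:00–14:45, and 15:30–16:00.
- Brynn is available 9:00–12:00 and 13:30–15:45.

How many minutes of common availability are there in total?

Tomás free within 09:00–17:00: 11:15–13:00, 13:15–14:15, 14:30–14:45, 15:00–15:30.
Tomás ∩ Quinn: 11:30–11:45, 12:30–12:45, 14:00–14:15, 14:30–14:45.
Tomás ∩ Quinn ∩ Brynn: 11:30–11:45, 14:00–14:15, 14:30–14:45.
Total common minutes: 15 + 15 + 15 = 45.

45 minutes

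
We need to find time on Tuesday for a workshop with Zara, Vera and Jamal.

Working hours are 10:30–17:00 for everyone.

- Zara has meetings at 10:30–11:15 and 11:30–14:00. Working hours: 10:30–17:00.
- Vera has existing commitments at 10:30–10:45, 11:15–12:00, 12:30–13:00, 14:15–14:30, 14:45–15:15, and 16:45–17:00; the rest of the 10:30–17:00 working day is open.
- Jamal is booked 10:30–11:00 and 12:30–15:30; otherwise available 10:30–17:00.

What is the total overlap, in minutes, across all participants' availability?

Zara free within 10:30–17:00: 11:15–11:30, 14:00–17:00.
Vera free within 10:30–17:00: 10:45–11:15, 12:00–12:30, 13:00–14:15, 14:30–14:45, 15:15–16:45.
Jamal free within 10:30–17:00: 11:00–12:30, 15:30–17:00.
Zara ∩ Vera: 14:00–14:15, 14:30–14:45, 15:15–16:45.
Zara ∩ Vera ∩ Jamal: 15:30–16:45.
Total common minutes: 75.

75 minutes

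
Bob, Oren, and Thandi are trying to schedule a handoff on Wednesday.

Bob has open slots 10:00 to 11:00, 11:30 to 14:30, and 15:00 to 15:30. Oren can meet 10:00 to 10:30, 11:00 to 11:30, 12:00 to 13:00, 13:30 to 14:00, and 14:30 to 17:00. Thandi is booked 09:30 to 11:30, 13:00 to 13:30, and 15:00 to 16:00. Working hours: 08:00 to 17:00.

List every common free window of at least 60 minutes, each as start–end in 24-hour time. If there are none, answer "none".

12:00–13:00

Thandi free within 08:00–17:00: 08:00–09:30, 11:30–13:00, 13:30–15:00, 16:00–17:00.
Bob ∩ Oren: 10:00–10:30, 12:00–13:00, 13:30–14:00, 15:00–15:30.
Bob ∩ Oren ∩ Thandi: 12:00–13:00, 13:30–14:00.
Windows ≥ 60 min: 12:00–13:00.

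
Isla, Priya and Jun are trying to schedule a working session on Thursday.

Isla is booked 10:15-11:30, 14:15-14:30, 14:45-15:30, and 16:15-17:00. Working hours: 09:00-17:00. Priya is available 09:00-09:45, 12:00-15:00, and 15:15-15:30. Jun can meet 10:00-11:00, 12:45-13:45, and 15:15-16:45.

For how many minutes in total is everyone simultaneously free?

60 minutes

Isla free within 09:00–17:00: 09:00–10:15, 11:30–14:15, 14:30–14:45, 15:30–16:15.
Isla ∩ Priya: 09:00–09:45, 12:00–14:15, 14:30–14:45.
Isla ∩ Priya ∩ Jun: 12:45–13:45.
Total common minutes: 60.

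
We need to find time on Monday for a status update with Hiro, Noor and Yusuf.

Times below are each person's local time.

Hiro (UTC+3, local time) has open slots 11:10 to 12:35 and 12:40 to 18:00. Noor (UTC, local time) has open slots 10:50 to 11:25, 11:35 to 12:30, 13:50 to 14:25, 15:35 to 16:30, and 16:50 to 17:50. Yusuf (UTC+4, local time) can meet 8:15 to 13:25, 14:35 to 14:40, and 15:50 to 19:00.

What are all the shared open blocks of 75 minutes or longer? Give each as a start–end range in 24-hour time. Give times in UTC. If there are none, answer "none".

Hiro → UTC: 08:10–09:35, 09:40–15:00.
Noor → UTC: 10:50–11:25, 11:35–12:30, 13:50–14:25, 15:35–16:30, 16:50–17:50.
Yusuf → UTC: 04:15–09:25, 10:35–10:40, 11:50–15:00.
Hiro ∩ Noor: 10:50–11:25, 11:35–12:30, 13:50–14:25.
Hiro ∩ Noor ∩ Yusuf: 11:50–12:30, 13:50–14:25.
Windows ≥ 75 min: (none).

none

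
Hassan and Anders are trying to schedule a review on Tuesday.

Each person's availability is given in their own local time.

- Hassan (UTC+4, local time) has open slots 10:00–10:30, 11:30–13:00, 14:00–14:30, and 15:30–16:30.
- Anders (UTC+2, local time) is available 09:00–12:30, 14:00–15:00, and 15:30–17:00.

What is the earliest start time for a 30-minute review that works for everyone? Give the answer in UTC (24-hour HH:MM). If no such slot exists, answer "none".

Hassan → UTC: 06:00–06:30, 07:30–09:00, 10:00–10:30, 11:30–12:30.
Anders → UTC: 07:00–10:30, 12:00–13:00, 13:30–15:00.
Hassan ∩ Anders: 07:30–09:00, 10:00–10:30, 12:00–12:30.
Windows ≥ 30 min: 07:30–09:00, 10:00–10:30, 12:00–12:30.
Earliest such window starts at 07:30.

07:30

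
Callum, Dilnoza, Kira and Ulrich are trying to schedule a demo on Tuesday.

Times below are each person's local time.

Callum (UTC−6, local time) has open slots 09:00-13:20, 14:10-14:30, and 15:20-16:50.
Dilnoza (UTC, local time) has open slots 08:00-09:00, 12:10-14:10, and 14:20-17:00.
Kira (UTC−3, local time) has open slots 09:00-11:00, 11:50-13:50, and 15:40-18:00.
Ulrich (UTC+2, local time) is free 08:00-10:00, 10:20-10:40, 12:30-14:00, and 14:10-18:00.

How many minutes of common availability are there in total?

Callum → UTC: 15:00–19:20, 20:10–20:30, 21:20–22:50.
Dilnoza → UTC: 08:00–09:00, 12:10–14:10, 14:20–17:00.
Kira → UTC: 12:00–14:00, 14:50–16:50, 18:40–21:00.
Ulrich → UTC: 06:00–08:00, 08:20–08:40, 10:30–12:00, 12:10–16:00.
Callum ∩ Dilnoza: 15:00–17:00.
Callum ∩ Dilnoza ∩ Kira: 15:00–16:50.
Callum ∩ Dilnoza ∩ Kira ∩ Ulrich: 15:00–16:00.
Total common minutes: 60.

60 minutes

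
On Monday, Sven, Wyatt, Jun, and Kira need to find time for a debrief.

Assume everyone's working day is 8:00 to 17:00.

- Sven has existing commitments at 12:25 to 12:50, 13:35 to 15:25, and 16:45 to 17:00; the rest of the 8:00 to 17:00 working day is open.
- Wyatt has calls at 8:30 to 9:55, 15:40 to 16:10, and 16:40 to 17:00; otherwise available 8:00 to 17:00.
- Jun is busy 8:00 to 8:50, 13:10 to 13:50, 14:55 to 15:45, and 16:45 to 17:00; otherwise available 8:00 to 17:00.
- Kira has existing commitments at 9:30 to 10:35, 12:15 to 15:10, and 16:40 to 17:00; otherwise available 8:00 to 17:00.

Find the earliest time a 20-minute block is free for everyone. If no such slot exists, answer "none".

Sven free within 08:00–17:00: 08:00–12:25, 12:50–13:35, 15:25–16:45.
Wyatt free within 08:00–17:00: 08:00–08:30, 09:55–15:40, 16:10–16:40.
Jun free within 08:00–17:00: 08:50–13:10, 13:50–14:55, 15:45–16:45.
Kira free within 08:00–17:00: 08:00–09:30, 10:35–12:15, 15:10–16:40.
Sven ∩ Wyatt: 08:00–08:30, 09:55–12:25, 12:50–13:35, 15:25–15:40, 16:10–16:40.
Sven ∩ Wyatt ∩ Jun: 09:55–12:25, 12:50–13:10, 16:10–16:40.
Sven ∩ Wyatt ∩ Jun ∩ Kira: 10:35–12:15, 16:10–16:40.
Windows ≥ 20 min: 10:35–12:15, 16:10–16:40.
Earliest such window starts at 10:35.

10:35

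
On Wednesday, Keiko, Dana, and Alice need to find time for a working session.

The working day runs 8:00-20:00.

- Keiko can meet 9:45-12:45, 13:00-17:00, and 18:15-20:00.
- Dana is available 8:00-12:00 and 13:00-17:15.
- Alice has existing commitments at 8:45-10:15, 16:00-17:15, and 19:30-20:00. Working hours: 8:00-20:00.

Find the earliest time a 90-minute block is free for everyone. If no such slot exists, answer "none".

10:15

Alice free within 08:00–20:00: 08:00–08:45, 10:15–16:00, 17:15–19:30.
Keiko ∩ Dana: 09:45–12:00, 13:00–17:00.
Keiko ∩ Dana ∩ Alice: 10:15–12:00, 13:00–16:00.
Windows ≥ 90 min: 10:15–12:00, 13:00–16:00.
Earliest such window starts at 10:15.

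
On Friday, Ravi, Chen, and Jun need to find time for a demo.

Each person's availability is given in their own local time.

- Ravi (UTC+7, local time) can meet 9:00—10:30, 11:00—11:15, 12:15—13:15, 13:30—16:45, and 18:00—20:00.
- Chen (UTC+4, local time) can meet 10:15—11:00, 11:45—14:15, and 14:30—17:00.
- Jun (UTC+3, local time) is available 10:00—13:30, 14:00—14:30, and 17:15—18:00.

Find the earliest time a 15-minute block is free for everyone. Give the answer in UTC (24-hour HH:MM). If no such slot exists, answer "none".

Ravi → UTC: 02:00–03:30, 04:00–04:15, 05:15–06:15, 06:30–09:45, 11:00–13:00.
Chen → UTC: 06:15–07:00, 07:45–10:15, 10:30–13:00.
Jun → UTC: 07:00–10:30, 11:00–11:30, 14:15–15:00.
Ravi ∩ Chen: 06:30–07:00, 07:45–09:45, 11:00–13:00.
Ravi ∩ Chen ∩ Jun: 07:45–09:45, 11:00–11:30.
Windows ≥ 15 min: 07:45–09:45, 11:00–11:30.
Earliest such window starts at 07:45.

07:45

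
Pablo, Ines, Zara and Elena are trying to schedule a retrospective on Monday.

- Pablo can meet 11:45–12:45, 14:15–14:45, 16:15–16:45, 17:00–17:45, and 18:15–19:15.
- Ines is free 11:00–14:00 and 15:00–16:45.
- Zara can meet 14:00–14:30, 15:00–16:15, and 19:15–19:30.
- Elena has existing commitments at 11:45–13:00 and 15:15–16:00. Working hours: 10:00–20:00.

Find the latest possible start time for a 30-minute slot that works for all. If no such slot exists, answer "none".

none

Elena free within 10:00–20:00: 10:00–11:45, 13:00–15:15, 16:00–20:00.
Pablo ∩ Ines: 11:45–12:45, 16:15–16:45.
Pablo ∩ Ines ∩ Zara: (none).
Pablo ∩ Ines ∩ Zara ∩ Elena: (none).
Windows ≥ 30 min: (none).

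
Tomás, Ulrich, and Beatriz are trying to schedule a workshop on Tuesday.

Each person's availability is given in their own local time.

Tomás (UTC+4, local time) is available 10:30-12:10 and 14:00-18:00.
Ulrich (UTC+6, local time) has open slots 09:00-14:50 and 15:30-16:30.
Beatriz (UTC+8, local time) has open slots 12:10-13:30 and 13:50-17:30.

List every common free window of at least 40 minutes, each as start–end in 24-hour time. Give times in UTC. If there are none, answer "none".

Tomás → UTC: 06:30–08:10, 10:00–14:00.
Ulrich → UTC: 03:00–08:50, 09:30–10:30.
Beatriz → UTC: 04:10–05:30, 05:50–09:30.
Tomás ∩ Ulrich: 06:30–08:10, 10:00–10:30.
Tomás ∩ Ulrich ∩ Beatriz: 06:30–08:10.
Windows ≥ 40 min: 06:30–08:10.

06:30–08:10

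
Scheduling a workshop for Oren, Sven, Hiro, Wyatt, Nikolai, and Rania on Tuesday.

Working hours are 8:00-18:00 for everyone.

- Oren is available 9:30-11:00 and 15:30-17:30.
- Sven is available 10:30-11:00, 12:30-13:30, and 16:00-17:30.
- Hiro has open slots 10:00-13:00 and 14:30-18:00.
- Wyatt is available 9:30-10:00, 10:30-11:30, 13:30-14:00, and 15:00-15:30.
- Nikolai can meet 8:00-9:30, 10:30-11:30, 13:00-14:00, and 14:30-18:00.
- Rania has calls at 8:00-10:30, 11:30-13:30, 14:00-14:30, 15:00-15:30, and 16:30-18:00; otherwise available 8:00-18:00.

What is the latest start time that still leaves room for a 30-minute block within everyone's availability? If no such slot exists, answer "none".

10:30

Rania free within 08:00–18:00: 10:30–11:30, 13:30–14:00, 14:30–15:00, 15:30–16:30.
Oren ∩ Sven: 10:30–11:00, 16:00–17:30.
Oren ∩ Sven ∩ Hiro: 10:30–11:00, 16:00–17:30.
Oren ∩ Sven ∩ Hiro ∩ Wyatt: 10:30–11:00.
Oren ∩ Sven ∩ Hiro ∩ Wyatt ∩ Nikolai: 10:30–11:00.
Oren ∩ Sven ∩ Hiro ∩ Wyatt ∩ Nikolai ∩ Rania: 10:30–11:00.
Windows ≥ 30 min: 10:30–11:00.
Latest start in the last window 10:30–11:00 is 11:00 − 30 min = 10:30.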